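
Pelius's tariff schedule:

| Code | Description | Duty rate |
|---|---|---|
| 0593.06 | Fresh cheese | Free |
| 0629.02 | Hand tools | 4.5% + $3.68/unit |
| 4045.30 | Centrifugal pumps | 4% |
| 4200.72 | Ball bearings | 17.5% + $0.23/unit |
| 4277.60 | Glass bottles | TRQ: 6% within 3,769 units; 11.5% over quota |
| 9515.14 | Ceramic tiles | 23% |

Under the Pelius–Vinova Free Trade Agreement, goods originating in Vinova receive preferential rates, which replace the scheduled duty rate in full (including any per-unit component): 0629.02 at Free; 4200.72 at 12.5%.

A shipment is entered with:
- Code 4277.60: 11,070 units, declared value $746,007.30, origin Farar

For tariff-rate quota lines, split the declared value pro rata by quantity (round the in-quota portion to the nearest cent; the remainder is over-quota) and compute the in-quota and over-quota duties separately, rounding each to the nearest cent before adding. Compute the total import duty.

Line 1 (4277.60, Farar, 11,070 units, $746,007.30):
Code 4277.60 is under a tariff-rate quota (threshold 3,769 units). In-quota: 3,769 units at 6%; over-quota: 7,301 units at 11.5%.
Pro-rata value split: in-quota = $746,007.30 × 3,769/11,070 = $253,992.91; over-quota = $746,007.30 − $253,992.91 = $492,014.39.
In-quota duty = $253,992.91 × 6% = $15,239.57. Over-quota duty = $492,014.39 × 11.5% = $56,581.65.
Line duty = $15,239.57 + $56,581.65 = $71,821.22.

$71,821.22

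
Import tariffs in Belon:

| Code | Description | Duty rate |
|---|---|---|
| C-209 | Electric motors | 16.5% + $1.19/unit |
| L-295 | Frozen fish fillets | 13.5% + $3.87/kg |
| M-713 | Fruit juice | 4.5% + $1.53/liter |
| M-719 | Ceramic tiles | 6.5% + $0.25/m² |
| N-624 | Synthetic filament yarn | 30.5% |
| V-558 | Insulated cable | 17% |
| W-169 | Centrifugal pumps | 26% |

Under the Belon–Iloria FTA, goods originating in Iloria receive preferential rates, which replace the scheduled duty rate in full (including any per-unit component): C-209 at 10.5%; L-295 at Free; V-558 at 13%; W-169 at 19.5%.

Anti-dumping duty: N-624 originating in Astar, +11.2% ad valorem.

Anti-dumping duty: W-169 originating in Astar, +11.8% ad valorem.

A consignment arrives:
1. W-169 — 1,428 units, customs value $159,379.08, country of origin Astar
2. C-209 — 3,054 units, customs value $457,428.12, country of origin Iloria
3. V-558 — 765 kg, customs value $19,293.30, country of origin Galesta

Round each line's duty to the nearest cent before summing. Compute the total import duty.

Line 1 (W-169, Astar, 1,428 units, $159,379.08):
Base rate for W-169 is 26%.
W-169 has an FTA preferential rate, but origin Astar is not Iloria; base rate stands.
Additional duty on W-169 from Astar: +11.8%. Applied ad valorem rate: 26% + 11.8% = 37.8%.
Duty = $159,379.08 × 37.8% = $60,245.29.
Line 2 (C-209, Iloria, 3,054 units, $457,428.12):
Base rate for C-209 is 16.5% + $1.19/unit.
Origin Iloria qualifies under the Belon–Iloria agreement and C-209 is covered: preferential rate 10.5% applies instead.
Duty = $457,428.12 × 10.5% = $48,029.95.
Line 3 (V-558, Galesta, 765 kg, $19,293.30):
Base rate for V-558 is 17%.
V-558 has an FTA preferential rate, but origin Galesta is not Iloria; base rate stands.
Duty = $19,293.30 × 17% = $3,279.86.
Total = $60,245.29 + $48,029.95 + $3,279.86 = $111,555.10.

$111,555.10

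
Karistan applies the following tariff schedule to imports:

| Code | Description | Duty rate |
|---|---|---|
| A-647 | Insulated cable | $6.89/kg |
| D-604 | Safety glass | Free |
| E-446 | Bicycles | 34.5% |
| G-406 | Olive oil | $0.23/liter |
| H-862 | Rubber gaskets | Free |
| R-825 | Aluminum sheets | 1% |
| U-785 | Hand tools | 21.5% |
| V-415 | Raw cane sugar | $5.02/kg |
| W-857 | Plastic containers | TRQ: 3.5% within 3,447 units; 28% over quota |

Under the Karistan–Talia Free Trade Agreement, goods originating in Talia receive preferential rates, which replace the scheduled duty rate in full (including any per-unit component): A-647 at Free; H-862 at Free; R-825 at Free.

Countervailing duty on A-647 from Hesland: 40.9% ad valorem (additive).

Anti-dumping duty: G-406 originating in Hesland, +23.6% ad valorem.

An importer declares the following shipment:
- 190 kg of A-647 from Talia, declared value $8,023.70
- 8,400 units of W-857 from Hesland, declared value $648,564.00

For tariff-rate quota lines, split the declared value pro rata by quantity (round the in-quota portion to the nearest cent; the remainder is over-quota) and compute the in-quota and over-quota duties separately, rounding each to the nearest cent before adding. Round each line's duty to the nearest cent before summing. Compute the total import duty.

Line 1 (A-647, Talia, 190 kg, $8,023.70):
Base rate for A-647 is $6.89/kg.
Origin Talia qualifies under the Karistan–Talia agreement and A-647 is covered: preferential rate Free applies instead.
The additional-duty order on A-647 targets Hesland, not Talia; it does not apply.
Duty = $8,023.70 × 0% = $0.00.
Line 2 (W-857, Hesland, 8,400 units, $648,564.00):
Code W-857 is under a tariff-rate quota (threshold 3,447 units). In-quota: 3,447 units at 3.5%; over-quota: 4,953 units at 28%.
Pro-rata value split: in-quota = $648,564.00 × 3,447/8,400 = $266,142.87; over-quota = $648,564.00 − $266,142.87 = $382,421.13.
In-quota duty = $266,142.87 × 3.5% = $9,315.00. Over-quota duty = $382,421.13 × 28% = $107,077.92.
Line duty = $9,315.00 + $107,077.92 = $116,392.92.
Total = $0.00 + $116,392.92 = $116,392.92.

$116,392.92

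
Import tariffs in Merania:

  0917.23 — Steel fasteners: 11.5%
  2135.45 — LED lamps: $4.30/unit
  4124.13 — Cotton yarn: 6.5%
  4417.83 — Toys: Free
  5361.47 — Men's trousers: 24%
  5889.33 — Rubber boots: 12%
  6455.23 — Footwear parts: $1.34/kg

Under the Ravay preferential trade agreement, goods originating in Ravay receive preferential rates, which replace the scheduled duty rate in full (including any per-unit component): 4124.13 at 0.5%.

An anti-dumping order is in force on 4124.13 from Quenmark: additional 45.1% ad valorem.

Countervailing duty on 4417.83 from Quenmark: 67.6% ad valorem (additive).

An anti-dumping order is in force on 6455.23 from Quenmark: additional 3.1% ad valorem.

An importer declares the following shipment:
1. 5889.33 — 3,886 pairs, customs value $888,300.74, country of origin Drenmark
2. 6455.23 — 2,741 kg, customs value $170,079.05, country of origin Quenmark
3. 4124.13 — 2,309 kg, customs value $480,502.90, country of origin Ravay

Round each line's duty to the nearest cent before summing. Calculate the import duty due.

Line 1 (5889.33, Drenmark, 3,886 pairs, $888,300.74):
Base rate for 5889.33 is 12%.
Duty = $888,300.74 × 12% = $106,596.09.
Line 2 (6455.23, Quenmark, 2,741 kg, $170,079.05):
Base rate for 6455.23 is $1.34/kg.
Additional duty on 6455.23 from Quenmark: +3.1% ad valorem. Applied ad valorem rate = 3.1%.
Duty = $170,079.05 × 3.1% + 2,741 × $1.34 = $8,945.39.
Line 3 (4124.13, Ravay, 2,309 kg, $480,502.90):
Base rate for 4124.13 is 6.5%.
Origin Ravay qualifies under the Merania–Ravay agreement and 4124.13 is covered: preferential rate 0.5% applies instead.
The additional-duty order on 4124.13 targets Quenmark, not Ravay; it does not apply.
Duty = $480,502.90 × 0.5% = $2,402.51.
Total = $106,596.09 + $8,945.39 + $2,402.51 = $117,943.99.

$117,943.99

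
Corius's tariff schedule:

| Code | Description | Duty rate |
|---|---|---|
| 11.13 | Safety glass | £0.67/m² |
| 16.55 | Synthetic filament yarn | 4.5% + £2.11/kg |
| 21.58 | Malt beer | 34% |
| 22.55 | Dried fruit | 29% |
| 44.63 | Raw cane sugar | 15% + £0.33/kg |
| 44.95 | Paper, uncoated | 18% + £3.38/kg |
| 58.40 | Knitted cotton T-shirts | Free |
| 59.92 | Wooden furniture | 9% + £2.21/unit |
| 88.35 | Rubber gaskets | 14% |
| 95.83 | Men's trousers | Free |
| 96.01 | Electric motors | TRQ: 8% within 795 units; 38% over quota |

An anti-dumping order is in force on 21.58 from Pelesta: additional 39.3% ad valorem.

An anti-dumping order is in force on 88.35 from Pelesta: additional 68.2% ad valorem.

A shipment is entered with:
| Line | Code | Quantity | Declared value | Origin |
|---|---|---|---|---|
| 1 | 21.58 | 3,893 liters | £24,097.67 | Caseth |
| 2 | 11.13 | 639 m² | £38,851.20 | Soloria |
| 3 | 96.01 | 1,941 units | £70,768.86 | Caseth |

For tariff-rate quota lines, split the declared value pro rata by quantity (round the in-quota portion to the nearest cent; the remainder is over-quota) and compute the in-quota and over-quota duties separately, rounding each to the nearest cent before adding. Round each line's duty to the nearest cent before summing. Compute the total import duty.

£26,817.80

Line 1 (21.58, Caseth, 3,893 liters, £24,097.67):
Base rate for 21.58 is 34%.
The additional-duty order on 21.58 targets Pelesta, not Caseth; it does not apply.
Duty = £24,097.67 × 34% = £8,193.21.
Line 2 (11.13, Soloria, 639 m², £38,851.20):
Base rate for 11.13 is £0.67/m².
Duty = 639 × £0.67 = £428.13.
Line 3 (96.01, Caseth, 1,941 units, £70,768.86):
Code 96.01 is under a tariff-rate quota (threshold 795 units). In-quota: 795 units at 8%; over-quota: 1,146 units at 38%.
Pro-rata value split: in-quota = £70,768.86 × 795/1,941 = £28,985.70; over-quota = £70,768.86 − £28,985.70 = £41,783.16.
In-quota duty = £28,985.70 × 8% = £2,318.86. Over-quota duty = £41,783.16 × 38% = £15,877.60.
Line duty = £2,318.86 + £15,877.60 = £18,196.46.
Total = £8,193.21 + £428.13 + £18,196.46 = £26,817.80.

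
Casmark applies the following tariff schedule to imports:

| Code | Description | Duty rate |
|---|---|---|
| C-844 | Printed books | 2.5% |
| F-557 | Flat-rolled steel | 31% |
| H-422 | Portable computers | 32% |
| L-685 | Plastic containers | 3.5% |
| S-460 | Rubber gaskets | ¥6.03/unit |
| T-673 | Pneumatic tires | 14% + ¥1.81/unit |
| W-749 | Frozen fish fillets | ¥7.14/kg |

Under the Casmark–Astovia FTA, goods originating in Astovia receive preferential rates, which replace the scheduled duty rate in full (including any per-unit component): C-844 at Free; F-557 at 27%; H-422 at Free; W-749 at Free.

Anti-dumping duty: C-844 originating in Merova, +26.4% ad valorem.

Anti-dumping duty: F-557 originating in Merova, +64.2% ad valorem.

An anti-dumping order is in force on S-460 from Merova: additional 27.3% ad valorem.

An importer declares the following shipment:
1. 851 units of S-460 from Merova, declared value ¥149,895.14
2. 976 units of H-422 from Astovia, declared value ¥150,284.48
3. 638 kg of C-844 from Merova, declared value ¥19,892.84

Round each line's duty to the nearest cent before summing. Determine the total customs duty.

¥51,801.93

Line 1 (S-460, Merova, 851 units, ¥149,895.14):
Base rate for S-460 is ¥6.03/unit.
Additional duty on S-460 from Merova: +27.3% ad valorem. Applied ad valorem rate = 27.3%.
Duty = ¥149,895.14 × 27.3% + 851 × ¥6.03 = ¥46,052.90.
Line 2 (H-422, Astovia, 976 units, ¥150,284.48):
Base rate for H-422 is 32%.
Origin Astovia qualifies under the Casmark–Astovia agreement and H-422 is covered: preferential rate Free applies instead.
Duty = ¥150,284.48 × 0% = ¥0.00.
Line 3 (C-844, Merova, 638 kg, ¥19,892.84):
Base rate for C-844 is 2.5%.
C-844 has an FTA preferential rate, but origin Merova is not Astovia; base rate stands.
Additional duty on C-844 from Merova: +26.4%. Applied ad valorem rate: 2.5% + 26.4% = 28.9%.
Duty = ¥19,892.84 × 28.9% = ¥5,749.03.
Total = ¥46,052.90 + ¥0.00 + ¥5,749.03 = ¥51,801.93.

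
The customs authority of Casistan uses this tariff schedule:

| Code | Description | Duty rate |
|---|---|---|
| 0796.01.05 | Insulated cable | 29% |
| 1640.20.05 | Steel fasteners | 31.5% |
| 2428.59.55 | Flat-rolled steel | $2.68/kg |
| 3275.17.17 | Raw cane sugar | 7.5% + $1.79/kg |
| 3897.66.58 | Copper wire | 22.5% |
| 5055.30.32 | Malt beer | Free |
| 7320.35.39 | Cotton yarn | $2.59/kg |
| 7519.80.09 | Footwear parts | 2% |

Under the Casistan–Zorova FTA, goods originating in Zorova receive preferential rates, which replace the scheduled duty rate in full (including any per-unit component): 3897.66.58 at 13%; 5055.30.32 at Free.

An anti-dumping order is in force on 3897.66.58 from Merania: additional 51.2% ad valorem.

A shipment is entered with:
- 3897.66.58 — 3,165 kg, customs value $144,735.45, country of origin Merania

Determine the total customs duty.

$106,670.03

Line 1 (3897.66.58, Merania, 3,165 kg, $144,735.45):
Base rate for 3897.66.58 is 22.5%.
3897.66.58 has an FTA preferential rate, but origin Merania is not Zorova; base rate stands.
Additional duty on 3897.66.58 from Merania: +51.2%. Applied ad valorem rate: 22.5% + 51.2% = 73.7%.
Duty = $144,735.45 × 73.7% = $106,670.03.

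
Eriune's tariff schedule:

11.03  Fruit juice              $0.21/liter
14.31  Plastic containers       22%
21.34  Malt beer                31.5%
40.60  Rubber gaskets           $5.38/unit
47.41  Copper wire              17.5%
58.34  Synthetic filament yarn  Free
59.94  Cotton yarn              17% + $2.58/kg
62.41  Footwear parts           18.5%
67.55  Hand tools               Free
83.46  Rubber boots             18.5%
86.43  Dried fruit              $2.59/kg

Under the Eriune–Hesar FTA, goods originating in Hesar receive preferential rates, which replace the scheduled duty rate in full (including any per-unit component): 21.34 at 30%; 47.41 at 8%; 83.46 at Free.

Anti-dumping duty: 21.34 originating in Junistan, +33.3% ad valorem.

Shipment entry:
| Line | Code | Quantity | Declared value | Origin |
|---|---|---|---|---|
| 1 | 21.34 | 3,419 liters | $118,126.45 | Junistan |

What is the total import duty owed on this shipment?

Line 1 (21.34, Junistan, 3,419 liters, $118,126.45):
Base rate for 21.34 is 31.5%.
21.34 has an FTA preferential rate, but origin Junistan is not Hesar; base rate stands.
Additional duty on 21.34 from Junistan: +33.3%. Applied ad valorem rate: 31.5% + 33.3% = 64.8%.
Duty = $118,126.45 × 64.8% = $76,545.94.

$76,545.94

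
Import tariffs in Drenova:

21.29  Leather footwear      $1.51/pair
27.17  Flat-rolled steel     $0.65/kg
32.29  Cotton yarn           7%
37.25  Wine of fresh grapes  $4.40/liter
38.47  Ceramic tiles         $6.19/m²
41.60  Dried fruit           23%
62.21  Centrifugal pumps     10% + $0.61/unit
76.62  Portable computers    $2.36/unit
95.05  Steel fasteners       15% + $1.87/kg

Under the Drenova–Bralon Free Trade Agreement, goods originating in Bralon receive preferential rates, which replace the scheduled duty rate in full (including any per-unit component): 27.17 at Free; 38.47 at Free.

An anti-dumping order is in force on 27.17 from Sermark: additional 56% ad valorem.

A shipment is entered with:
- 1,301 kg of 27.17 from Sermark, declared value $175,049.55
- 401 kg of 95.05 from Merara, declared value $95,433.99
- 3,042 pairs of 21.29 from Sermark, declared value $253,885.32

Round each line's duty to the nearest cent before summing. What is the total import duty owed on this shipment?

$118,531.79

Line 1 (27.17, Sermark, 1,301 kg, $175,049.55):
Base rate for 27.17 is $0.65/kg.
27.17 has an FTA preferential rate, but origin Sermark is not Bralon; base rate stands.
Additional duty on 27.17 from Sermark: +56% ad valorem. Applied ad valorem rate = 56%.
Duty = $175,049.55 × 56% + 1,301 × $0.65 = $98,873.40.
Line 2 (95.05, Merara, 401 kg, $95,433.99):
Base rate for 95.05 is 15% + $1.87/kg.
Duty = $95,433.99 × 15% + 401 × $1.87 = $15,064.97.
Line 3 (21.29, Sermark, 3,042 pairs, $253,885.32):
Base rate for 21.29 is $1.51/pair.
Duty = 3,042 × $1.51 = $4,593.42.
Total = $98,873.40 + $15,064.97 + $4,593.42 = $118,531.79.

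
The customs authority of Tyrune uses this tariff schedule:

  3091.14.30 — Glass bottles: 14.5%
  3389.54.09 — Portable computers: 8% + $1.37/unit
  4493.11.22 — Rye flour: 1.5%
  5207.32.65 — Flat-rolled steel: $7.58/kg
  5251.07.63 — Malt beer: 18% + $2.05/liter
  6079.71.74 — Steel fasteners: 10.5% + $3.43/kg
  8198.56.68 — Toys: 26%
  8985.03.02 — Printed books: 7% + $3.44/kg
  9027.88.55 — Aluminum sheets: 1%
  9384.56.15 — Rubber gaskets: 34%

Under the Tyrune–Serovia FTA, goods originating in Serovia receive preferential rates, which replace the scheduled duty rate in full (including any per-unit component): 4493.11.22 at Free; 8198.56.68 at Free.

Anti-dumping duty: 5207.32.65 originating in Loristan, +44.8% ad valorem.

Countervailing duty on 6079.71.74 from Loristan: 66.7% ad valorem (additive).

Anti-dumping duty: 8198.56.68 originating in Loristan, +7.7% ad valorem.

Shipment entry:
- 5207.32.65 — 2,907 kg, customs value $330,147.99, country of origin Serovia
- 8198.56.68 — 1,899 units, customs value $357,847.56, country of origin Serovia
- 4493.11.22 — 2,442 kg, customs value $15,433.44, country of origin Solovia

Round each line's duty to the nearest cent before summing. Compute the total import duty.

Line 1 (5207.32.65, Serovia, 2,907 kg, $330,147.99):
Base rate for 5207.32.65 is $7.58/kg.
Origin Serovia is the FTA partner but 5207.32.65 is not on the preference list; base rate stands.
The additional-duty order on 5207.32.65 targets Loristan, not Serovia; it does not apply.
Duty = 2,907 × $7.58 = $22,035.06.
Line 2 (8198.56.68, Serovia, 1,899 units, $357,847.56):
Base rate for 8198.56.68 is 26%.
Origin Serovia qualifies under the Tyrune–Serovia agreement and 8198.56.68 is covered: preferential rate Free applies instead.
The additional-duty order on 8198.56.68 targets Loristan, not Serovia; it does not apply.
Duty = $357,847.56 × 0% = $0.00.
Line 3 (4493.11.22, Solovia, 2,442 kg, $15,433.44):
Base rate for 4493.11.22 is 1.5%.
4493.11.22 has an FTA preferential rate, but origin Solovia is not Serovia; base rate stands.
Duty = $15,433.44 × 1.5% = $231.50.
Total = $22,035.06 + $0.00 + $231.50 = $22,266.56.

$22,266.56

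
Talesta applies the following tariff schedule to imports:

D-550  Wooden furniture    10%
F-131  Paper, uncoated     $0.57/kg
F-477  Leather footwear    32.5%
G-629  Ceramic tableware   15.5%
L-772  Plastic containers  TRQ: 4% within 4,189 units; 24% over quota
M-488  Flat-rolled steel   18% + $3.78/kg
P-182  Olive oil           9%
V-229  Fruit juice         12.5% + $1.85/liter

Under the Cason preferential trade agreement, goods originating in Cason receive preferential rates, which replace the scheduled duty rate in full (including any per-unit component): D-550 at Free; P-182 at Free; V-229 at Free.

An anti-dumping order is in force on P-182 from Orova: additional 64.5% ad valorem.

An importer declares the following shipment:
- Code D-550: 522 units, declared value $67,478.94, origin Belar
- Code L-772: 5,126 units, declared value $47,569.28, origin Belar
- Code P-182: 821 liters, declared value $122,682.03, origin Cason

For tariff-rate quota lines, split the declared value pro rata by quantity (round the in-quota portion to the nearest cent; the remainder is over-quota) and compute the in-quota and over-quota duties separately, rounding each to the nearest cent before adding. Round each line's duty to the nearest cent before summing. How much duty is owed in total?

$10,389.74

Line 1 (D-550, Belar, 522 units, $67,478.94):
Base rate for D-550 is 10%.
D-550 has an FTA preferential rate, but origin Belar is not Cason; base rate stands.
Duty = $67,478.94 × 10% = $6,747.89.
Line 2 (L-772, Belar, 5,126 units, $47,569.28):
Code L-772 is under a tariff-rate quota (threshold 4,189 units). In-quota: 4,189 units at 4%; over-quota: 937 units at 24%.
Pro-rata value split: in-quota = $47,569.28 × 4,189/5,126 = $38,873.92; over-quota = $47,569.28 − $38,873.92 = $8,695.36.
In-quota duty = $38,873.92 × 4% = $1,554.96. Over-quota duty = $8,695.36 × 24% = $2,086.89.
Line duty = $1,554.96 + $2,086.89 = $3,641.85.
Line 3 (P-182, Cason, 821 liters, $122,682.03):
Base rate for P-182 is 9%.
Origin Cason qualifies under the Talesta–Cason agreement and P-182 is covered: preferential rate Free applies instead.
The additional-duty order on P-182 targets Orova, not Cason; it does not apply.
Duty = $122,682.03 × 0% = $0.00.
Total = $6,747.89 + $3,641.85 + $0.00 = $10,389.74.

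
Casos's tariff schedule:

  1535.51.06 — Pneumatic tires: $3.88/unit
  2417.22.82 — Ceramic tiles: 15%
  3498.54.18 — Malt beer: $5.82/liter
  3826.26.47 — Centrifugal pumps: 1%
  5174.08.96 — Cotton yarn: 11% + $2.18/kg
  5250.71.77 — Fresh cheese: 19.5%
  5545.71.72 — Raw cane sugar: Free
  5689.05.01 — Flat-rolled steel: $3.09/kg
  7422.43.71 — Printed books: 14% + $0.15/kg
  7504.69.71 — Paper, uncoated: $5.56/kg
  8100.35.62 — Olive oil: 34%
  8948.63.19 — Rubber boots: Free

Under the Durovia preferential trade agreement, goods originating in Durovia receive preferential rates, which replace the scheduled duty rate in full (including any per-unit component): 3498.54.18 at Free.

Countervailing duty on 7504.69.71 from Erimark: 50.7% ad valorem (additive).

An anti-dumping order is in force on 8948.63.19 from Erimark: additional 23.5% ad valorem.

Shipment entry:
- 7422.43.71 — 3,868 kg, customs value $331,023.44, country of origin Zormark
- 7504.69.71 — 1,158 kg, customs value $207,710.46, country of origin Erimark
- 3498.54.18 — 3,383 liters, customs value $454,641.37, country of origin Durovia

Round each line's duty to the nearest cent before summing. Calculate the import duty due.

$158,671.16

Line 1 (7422.43.71, Zormark, 3,868 kg, $331,023.44):
Base rate for 7422.43.71 is 14% + $0.15/kg.
Duty = $331,023.44 × 14% + 3,868 × $0.15 = $46,923.48.
Line 2 (7504.69.71, Erimark, 1,158 kg, $207,710.46):
Base rate for 7504.69.71 is $5.56/kg.
Additional duty on 7504.69.71 from Erimark: +50.7% ad valorem. Applied ad valorem rate = 50.7%.
Duty = $207,710.46 × 50.7% + 1,158 × $5.56 = $111,747.68.
Line 3 (3498.54.18, Durovia, 3,383 liters, $454,641.37):
Base rate for 3498.54.18 is $5.82/liter.
Origin Durovia qualifies under the Casos–Durovia agreement and 3498.54.18 is covered: preferential rate Free applies instead.
Duty = $454,641.37 × 0% = $0.00.
Total = $46,923.48 + $111,747.68 + $0.00 = $158,671.16.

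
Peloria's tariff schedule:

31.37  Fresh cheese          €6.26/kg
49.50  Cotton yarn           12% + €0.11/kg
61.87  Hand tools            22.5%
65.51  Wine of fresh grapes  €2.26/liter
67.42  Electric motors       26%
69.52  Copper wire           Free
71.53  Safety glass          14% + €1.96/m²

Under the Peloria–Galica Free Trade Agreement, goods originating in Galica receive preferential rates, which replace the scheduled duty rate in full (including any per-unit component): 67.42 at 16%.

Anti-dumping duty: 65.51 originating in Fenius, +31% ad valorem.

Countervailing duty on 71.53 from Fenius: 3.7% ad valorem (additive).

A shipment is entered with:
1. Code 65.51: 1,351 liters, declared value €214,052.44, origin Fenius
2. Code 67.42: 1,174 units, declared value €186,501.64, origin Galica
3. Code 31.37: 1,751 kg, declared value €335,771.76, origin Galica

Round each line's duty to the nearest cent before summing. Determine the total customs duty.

€110,211.04

Line 1 (65.51, Fenius, 1,351 liters, €214,052.44):
Base rate for 65.51 is €2.26/liter.
Additional duty on 65.51 from Fenius: +31% ad valorem. Applied ad valorem rate = 31%.
Duty = €214,052.44 × 31% + 1,351 × €2.26 = €69,409.52.
Line 2 (67.42, Galica, 1,174 units, €186,501.64):
Base rate for 67.42 is 26%.
Origin Galica qualifies under the Peloria–Galica agreement and 67.42 is covered: preferential rate 16% applies instead.
Duty = €186,501.64 × 16% = €29,840.26.
Line 3 (31.37, Galica, 1,751 kg, €335,771.76):
Base rate for 31.37 is €6.26/kg.
Origin Galica is the FTA partner but 31.37 is not on the preference list; base rate stands.
Duty = 1,751 × €6.26 = €10,961.26.
Total = €69,409.52 + €29,840.26 + €10,961.26 = €110,211.04.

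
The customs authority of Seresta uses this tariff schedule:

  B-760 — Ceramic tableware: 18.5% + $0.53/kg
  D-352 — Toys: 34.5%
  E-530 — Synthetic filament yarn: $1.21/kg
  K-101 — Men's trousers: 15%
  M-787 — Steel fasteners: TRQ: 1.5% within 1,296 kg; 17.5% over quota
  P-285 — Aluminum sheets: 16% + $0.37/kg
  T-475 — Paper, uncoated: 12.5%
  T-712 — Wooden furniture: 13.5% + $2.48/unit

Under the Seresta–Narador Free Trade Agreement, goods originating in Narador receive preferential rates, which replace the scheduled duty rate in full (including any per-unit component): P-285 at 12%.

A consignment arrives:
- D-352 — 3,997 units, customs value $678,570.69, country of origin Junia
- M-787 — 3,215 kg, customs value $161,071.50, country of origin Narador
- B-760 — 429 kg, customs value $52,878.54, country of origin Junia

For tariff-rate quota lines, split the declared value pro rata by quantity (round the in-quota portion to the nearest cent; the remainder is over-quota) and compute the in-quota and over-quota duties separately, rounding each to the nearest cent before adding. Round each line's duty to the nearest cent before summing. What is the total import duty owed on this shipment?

$261,915.56

Line 1 (D-352, Junia, 3,997 units, $678,570.69):
Base rate for D-352 is 34.5%.
Duty = $678,570.69 × 34.5% = $234,106.89.
Line 2 (M-787, Narador, 3,215 kg, $161,071.50):
Code M-787 is under a tariff-rate quota (threshold 1,296 kg). In-quota: 1,296 kg at 1.5%; over-quota: 1,919 kg at 17.5%.
Pro-rata value split: in-quota = $161,071.50 × 1,296/3,215 = $64,929.60; over-quota = $161,071.50 − $64,929.60 = $96,141.90.
In-quota duty = $64,929.60 × 1.5% = $973.94. Over-quota duty = $96,141.90 × 17.5% = $16,824.83.
Line duty = $973.94 + $16,824.83 = $17,798.77.
Line 3 (B-760, Junia, 429 kg, $52,878.54):
Base rate for B-760 is 18.5% + $0.53/kg.
Duty = $52,878.54 × 18.5% + 429 × $0.53 = $10,009.90.
Total = $234,106.89 + $17,798.77 + $10,009.90 = $261,915.56.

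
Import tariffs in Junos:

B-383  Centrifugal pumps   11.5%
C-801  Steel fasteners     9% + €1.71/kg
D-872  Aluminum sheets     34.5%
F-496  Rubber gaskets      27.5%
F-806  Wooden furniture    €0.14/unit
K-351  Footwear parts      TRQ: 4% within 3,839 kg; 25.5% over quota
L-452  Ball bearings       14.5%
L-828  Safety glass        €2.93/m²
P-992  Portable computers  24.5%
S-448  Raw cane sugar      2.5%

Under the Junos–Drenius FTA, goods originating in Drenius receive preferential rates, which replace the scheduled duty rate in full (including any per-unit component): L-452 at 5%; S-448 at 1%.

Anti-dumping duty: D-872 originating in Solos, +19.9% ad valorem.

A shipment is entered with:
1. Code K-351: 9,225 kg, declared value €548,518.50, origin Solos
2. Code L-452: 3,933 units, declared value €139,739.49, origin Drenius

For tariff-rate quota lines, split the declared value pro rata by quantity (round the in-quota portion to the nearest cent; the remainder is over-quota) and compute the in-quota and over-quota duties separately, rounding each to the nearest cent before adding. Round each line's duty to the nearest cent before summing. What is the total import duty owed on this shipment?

€97,781.80

Line 1 (K-351, Solos, 9,225 kg, €548,518.50):
Code K-351 is under a tariff-rate quota (threshold 3,839 kg). In-quota: 3,839 kg at 4%; over-quota: 5,386 kg at 25.5%.
Pro-rata value split: in-quota = €548,518.50 × 3,839/9,225 = €228,266.94; over-quota = €548,518.50 − €228,266.94 = €320,251.56.
In-quota duty = €228,266.94 × 4% = €9,130.68. Over-quota duty = €320,251.56 × 25.5% = €81,664.15.
Line duty = €9,130.68 + €81,664.15 = €90,794.83.
Line 2 (L-452, Drenius, 3,933 units, €139,739.49):
Base rate for L-452 is 14.5%.
Origin Drenius qualifies under the Junos–Drenius agreement and L-452 is covered: preferential rate 5% applies instead.
Duty = €139,739.49 × 5% = €6,986.97.
Total = €90,794.83 + €6,986.97 = €97,781.80.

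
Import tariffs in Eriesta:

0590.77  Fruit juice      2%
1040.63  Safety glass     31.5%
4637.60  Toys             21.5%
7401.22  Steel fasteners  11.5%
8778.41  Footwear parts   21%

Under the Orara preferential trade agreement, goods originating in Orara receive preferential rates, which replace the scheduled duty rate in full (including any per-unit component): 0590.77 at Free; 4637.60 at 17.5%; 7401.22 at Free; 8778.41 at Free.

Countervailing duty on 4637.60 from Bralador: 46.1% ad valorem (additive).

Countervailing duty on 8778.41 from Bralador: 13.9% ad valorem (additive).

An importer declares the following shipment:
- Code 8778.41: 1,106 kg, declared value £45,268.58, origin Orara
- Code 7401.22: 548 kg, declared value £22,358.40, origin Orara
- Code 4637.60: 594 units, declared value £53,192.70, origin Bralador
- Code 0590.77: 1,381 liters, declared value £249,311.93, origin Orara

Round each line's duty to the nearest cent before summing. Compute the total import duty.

Line 1 (8778.41, Orara, 1,106 kg, £45,268.58):
Base rate for 8778.41 is 21%.
Origin Orara qualifies under the Eriesta–Orara agreement and 8778.41 is covered: preferential rate Free applies instead.
The additional-duty order on 8778.41 targets Bralador, not Orara; it does not apply.
Duty = £45,268.58 × 0% = £0.00.
Line 2 (7401.22, Orara, 548 kg, £22,358.40):
Base rate for 7401.22 is 11.5%.
Origin Orara qualifies under the Eriesta–Orara agreement and 7401.22 is covered: preferential rate Free applies instead.
Duty = £22,358.40 × 0% = £0.00.
Line 3 (4637.60, Bralador, 594 units, £53,192.70):
Base rate for 4637.60 is 21.5%.
4637.60 has an FTA preferential rate, but origin Bralador is not Orara; base rate stands.
Additional duty on 4637.60 from Bralador: +46.1%. Applied ad valorem rate: 21.5% + 46.1% = 67.6%.
Duty = £53,192.70 × 67.6% = £35,958.27.
Line 4 (0590.77, Orara, 1,381 liters, £249,311.93):
Base rate for 0590.77 is 2%.
Origin Orara qualifies under the Eriesta–Orara agreement and 0590.77 is covered: preferential rate Free applies instead.
Duty = £249,311.93 × 0% = £0.00.
Total = £0.00 + £0.00 + £35,958.27 + £0.00 = £35,958.27.

£35,958.27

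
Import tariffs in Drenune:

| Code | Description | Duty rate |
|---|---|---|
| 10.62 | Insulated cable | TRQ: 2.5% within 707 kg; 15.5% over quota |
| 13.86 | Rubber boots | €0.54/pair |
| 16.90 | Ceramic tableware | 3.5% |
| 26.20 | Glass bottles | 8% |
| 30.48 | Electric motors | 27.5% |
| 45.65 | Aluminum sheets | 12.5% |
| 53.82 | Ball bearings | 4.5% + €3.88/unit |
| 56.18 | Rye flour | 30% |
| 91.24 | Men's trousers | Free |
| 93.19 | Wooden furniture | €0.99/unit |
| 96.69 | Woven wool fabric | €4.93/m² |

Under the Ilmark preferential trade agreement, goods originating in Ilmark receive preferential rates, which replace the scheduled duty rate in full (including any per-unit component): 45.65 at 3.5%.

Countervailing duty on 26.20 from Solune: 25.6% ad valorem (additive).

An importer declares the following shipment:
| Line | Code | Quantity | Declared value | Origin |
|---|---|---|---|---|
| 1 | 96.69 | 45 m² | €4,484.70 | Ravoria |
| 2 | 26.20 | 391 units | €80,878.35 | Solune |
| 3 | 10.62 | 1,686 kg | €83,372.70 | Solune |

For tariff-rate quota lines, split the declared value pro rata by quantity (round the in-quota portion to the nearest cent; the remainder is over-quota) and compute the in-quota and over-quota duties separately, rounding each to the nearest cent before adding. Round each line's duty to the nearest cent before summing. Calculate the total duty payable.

€35,774.80

Line 1 (96.69, Ravoria, 45 m², €4,484.70):
Base rate for 96.69 is €4.93/m².
Duty = 45 × €4.93 = €221.85.
Line 2 (26.20, Solune, 391 units, €80,878.35):
Base rate for 26.20 is 8%.
Additional duty on 26.20 from Solune: +25.6%. Applied ad valorem rate: 8% + 25.6% = 33.6%.
Duty = €80,878.35 × 33.6% = €27,175.13.
Line 3 (10.62, Solune, 1,686 kg, €83,372.70):
Code 10.62 is under a tariff-rate quota (threshold 707 kg). In-quota: 707 kg at 2.5%; over-quota: 979 kg at 15.5%.
Pro-rata value split: in-quota = €83,372.70 × 707/1,686 = €34,961.15; over-quota = €83,372.70 − €34,961.15 = €48,411.55.
In-quota duty = €34,961.15 × 2.5% = €874.03. Over-quota duty = €48,411.55 × 15.5% = €7,503.79.
Line duty = €874.03 + €7,503.79 = €8,377.82.
Total = €221.85 + €27,175.13 + €8,377.82 = €35,774.80.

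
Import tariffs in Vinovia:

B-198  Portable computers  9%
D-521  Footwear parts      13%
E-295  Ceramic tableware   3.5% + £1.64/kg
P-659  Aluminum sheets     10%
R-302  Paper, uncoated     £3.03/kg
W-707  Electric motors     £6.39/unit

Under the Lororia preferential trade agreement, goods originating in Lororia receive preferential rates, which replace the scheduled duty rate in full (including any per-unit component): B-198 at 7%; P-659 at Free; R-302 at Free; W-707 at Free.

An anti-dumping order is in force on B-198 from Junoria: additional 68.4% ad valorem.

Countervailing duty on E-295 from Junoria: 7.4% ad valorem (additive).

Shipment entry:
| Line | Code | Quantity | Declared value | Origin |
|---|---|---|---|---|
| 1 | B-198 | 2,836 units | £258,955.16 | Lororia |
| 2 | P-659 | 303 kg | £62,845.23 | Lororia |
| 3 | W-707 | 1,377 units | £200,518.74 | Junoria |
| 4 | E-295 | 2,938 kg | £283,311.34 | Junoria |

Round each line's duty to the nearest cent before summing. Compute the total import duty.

£62,625.15

Line 1 (B-198, Lororia, 2,836 units, £258,955.16):
Base rate for B-198 is 9%.
Origin Lororia qualifies under the Vinovia–Lororia agreement and B-198 is covered: preferential rate 7% applies instead.
The additional-duty order on B-198 targets Junoria, not Lororia; it does not apply.
Duty = £258,955.16 × 7% = £18,126.86.
Line 2 (P-659, Lororia, 303 kg, £62,845.23):
Base rate for P-659 is 10%.
Origin Lororia qualifies under the Vinovia–Lororia agreement and P-659 is covered: preferential rate Free applies instead.
Duty = £62,845.23 × 0% = £0.00.
Line 3 (W-707, Junoria, 1,377 units, £200,518.74):
Base rate for W-707 is £6.39/unit.
W-707 has an FTA preferential rate, but origin Junoria is not Lororia; base rate stands.
Duty = 1,377 × £6.39 = £8,799.03.
Line 4 (E-295, Junoria, 2,938 kg, £283,311.34):
Base rate for E-295 is 3.5% + £1.64/kg.
Additional duty on E-295 from Junoria: +7.4%. Applied ad valorem rate: 3.5% + 7.4% = 10.9%.
Duty = £283,311.34 × 10.9% + 2,938 × £1.64 = £35,699.26.
Total = £18,126.86 + £0.00 + £8,799.03 + £35,699.26 = £62,625.15.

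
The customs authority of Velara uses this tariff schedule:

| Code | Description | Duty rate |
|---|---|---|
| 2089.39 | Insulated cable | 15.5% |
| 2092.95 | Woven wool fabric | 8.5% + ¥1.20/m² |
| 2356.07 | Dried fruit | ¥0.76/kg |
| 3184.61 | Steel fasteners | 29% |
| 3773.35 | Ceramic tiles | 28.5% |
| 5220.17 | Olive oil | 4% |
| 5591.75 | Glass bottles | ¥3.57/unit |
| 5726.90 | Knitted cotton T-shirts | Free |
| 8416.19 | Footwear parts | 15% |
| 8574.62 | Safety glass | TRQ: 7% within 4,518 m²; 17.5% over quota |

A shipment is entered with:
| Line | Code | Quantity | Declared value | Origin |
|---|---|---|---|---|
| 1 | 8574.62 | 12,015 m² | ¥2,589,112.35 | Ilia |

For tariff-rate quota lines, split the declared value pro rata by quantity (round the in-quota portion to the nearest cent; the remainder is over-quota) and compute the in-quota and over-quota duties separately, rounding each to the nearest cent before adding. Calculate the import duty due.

¥350,868.36

Line 1 (8574.62, Ilia, 12,015 m², ¥2,589,112.35):
Code 8574.62 is under a tariff-rate quota (threshold 4,518 m²). In-quota: 4,518 m² at 7%; over-quota: 7,497 m² at 17.5%.
Pro-rata value split: in-quota = ¥2,589,112.35 × 4,518/12,015 = ¥973,583.82; over-quota = ¥2,589,112.35 − ¥973,583.82 = ¥1,615,528.53.
In-quota duty = ¥973,583.82 × 7% = ¥68,150.87. Over-quota duty = ¥1,615,528.53 × 17.5% = ¥282,717.49.
Line duty = ¥68,150.87 + ¥282,717.49 = ¥350,868.36.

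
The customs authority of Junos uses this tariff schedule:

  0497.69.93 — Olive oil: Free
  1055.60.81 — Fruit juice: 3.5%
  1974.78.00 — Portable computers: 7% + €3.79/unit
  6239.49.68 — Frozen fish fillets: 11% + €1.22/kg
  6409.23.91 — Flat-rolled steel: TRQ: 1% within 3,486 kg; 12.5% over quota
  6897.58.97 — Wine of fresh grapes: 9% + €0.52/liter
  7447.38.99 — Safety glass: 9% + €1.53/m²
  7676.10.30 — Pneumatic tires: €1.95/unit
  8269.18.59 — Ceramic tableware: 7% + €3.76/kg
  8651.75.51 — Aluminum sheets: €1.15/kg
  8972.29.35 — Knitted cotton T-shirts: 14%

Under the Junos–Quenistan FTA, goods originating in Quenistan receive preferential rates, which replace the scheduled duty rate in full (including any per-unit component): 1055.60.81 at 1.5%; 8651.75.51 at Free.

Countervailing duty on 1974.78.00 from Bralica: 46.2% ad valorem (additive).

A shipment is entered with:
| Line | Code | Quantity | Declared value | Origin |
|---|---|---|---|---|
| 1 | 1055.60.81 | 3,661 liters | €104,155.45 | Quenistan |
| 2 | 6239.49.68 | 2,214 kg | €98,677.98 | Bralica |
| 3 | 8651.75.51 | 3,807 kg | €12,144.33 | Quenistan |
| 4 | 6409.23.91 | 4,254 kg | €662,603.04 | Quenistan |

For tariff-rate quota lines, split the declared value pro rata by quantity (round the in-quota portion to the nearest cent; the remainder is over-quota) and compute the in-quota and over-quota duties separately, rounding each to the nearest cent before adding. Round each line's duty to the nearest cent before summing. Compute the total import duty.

€35,500.74

Line 1 (1055.60.81, Quenistan, 3,661 liters, €104,155.45):
Base rate for 1055.60.81 is 3.5%.
Origin Quenistan qualifies under the Junos–Quenistan agreement and 1055.60.81 is covered: preferential rate 1.5% applies instead.
Duty = €104,155.45 × 1.5% = €1,562.33.
Line 2 (6239.49.68, Bralica, 2,214 kg, €98,677.98):
Base rate for 6239.49.68 is 11% + €1.22/kg.
Duty = €98,677.98 × 11% + 2,214 × €1.22 = €13,555.66.
Line 3 (8651.75.51, Quenistan, 3,807 kg, €12,144.33):
Base rate for 8651.75.51 is €1.15/kg.
Origin Quenistan qualifies under the Junos–Quenistan agreement and 8651.75.51 is covered: preferential rate Free applies instead.
Duty = €12,144.33 × 0% = €0.00.
Line 4 (6409.23.91, Quenistan, 4,254 kg, €662,603.04):
Code 6409.23.91 is under a tariff-rate quota (threshold 3,486 kg). In-quota: 3,486 kg at 1%; over-quota: 768 kg at 12.5%.
Pro-rata value split: in-quota = €662,603.04 × 3,486/4,254 = €542,979.36; over-quota = €662,603.04 − €542,979.36 = €119,623.68.
In-quota duty = €542,979.36 × 1% = €5,429.79. Over-quota duty = €119,623.68 × 12.5% = €14,952.96.
Line duty = €5,429.79 + €14,952.96 = €20,382.75.
Total = €1,562.33 + €13,555.66 + €0.00 + €20,382.75 = €35,500.74.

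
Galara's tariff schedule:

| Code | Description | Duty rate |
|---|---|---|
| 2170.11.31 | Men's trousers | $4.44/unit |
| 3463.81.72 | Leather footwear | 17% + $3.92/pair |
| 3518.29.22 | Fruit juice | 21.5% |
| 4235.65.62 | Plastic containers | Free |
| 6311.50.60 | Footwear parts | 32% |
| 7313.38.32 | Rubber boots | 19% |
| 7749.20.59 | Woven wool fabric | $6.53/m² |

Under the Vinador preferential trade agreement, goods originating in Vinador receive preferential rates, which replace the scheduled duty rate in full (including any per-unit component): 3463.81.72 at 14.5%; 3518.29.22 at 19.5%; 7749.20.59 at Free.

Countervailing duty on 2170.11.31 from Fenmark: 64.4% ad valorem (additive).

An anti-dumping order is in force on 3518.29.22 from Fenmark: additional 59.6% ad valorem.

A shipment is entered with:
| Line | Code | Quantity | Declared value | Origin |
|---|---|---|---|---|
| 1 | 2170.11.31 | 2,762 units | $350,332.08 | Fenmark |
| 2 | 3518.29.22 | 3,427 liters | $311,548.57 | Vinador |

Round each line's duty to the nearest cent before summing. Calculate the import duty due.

$298,629.11

Line 1 (2170.11.31, Fenmark, 2,762 units, $350,332.08):
Base rate for 2170.11.31 is $4.44/unit.
Additional duty on 2170.11.31 from Fenmark: +64.4% ad valorem. Applied ad valorem rate = 64.4%.
Duty = $350,332.08 × 64.4% + 2,762 × $4.44 = $237,877.14.
Line 2 (3518.29.22, Vinador, 3,427 liters, $311,548.57):
Base rate for 3518.29.22 is 21.5%.
Origin Vinador qualifies under the Galara–Vinador agreement and 3518.29.22 is covered: preferential rate 19.5% applies instead.
The additional-duty order on 3518.29.22 targets Fenmark, not Vinador; it does not apply.
Duty = $311,548.57 × 19.5% = $60,751.97.
Total = $237,877.14 + $60,751.97 = $298,629.11.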